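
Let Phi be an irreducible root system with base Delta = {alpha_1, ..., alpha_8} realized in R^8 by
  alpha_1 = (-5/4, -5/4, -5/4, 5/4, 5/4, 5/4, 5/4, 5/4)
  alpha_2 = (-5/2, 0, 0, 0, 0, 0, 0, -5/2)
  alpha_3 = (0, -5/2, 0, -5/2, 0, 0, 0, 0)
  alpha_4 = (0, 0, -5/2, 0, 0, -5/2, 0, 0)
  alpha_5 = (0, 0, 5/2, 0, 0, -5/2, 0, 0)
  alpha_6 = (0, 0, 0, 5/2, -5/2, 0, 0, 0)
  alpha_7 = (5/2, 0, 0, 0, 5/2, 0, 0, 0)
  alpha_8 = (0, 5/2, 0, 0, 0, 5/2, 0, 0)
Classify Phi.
Compute the Cartan integers a_ij = 2(alpha_i, alpha_j)/(alpha_j, alpha_j); the resulting 8x8 Cartan matrix is
[[2, 0, 0, 0, -1, 0, 0, 0], [0, 2, 0, 0, 0, 0, -1, 0], [0, 0, 2, 0, 0, -1, 0, -1], [0, 0, 0, 2, 0, 0, 0, -1], [-1, 0, 0, 0, 2, 0, 0, -1], [0, 0, -1, 0, 0, 2, -1, 0], [0, -1, 0, 0, 0, -1, 2, 0], [0, 0, -1, -1, -1, 0, 0, 2]].
All simple roots have the same length, so the diagram is simply laced. The associated Dynkin diagram is a chain of 7 nodes with one extra node attached to the third node from one end (E_8), so the type is E_8.

E_8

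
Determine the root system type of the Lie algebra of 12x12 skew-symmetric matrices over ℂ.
type D_6

This is so(12) with 12 even, which has dimension 12(12-1)/2 = 66 and rank 12/2 = 6. In the classification of classical Lie algebras, the orthogonal algebra so(2n) in an even number of variables has type D_n; here n = 6, so the Dynkin diagram is a chain of 4 nodes with a fork of two nodes at one end (D_6). Hence the type is D_6.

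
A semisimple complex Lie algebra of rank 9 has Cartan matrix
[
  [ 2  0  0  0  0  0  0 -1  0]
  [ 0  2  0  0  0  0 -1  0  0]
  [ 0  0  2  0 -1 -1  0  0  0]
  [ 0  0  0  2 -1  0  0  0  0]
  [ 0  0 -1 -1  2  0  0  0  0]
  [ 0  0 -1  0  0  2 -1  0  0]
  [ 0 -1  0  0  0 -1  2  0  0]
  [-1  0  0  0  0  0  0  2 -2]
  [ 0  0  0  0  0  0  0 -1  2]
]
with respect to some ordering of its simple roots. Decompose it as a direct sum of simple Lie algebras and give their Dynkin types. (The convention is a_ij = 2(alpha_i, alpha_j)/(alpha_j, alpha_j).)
The diagram associated to this matrix has two connected components: the simple roots {alpha_2, alpha_3, alpha_4, alpha_5, alpha_6, alpha_7} form a chain of 6 nodes with single edges (A_6), and {alpha_1, alpha_8, alpha_9} form a chain of 3 nodes with a double edge at one end; the terminal node there is the unique short simple root (B_3). A semisimple Lie algebra decomposes uniquely as the direct sum of simple ideals, one per connected component of its Dynkin diagram, so g ≅ A_6 ⊕ B_3 (dimension 48 + 21 = 69).

A_6 (sl(7)) + B_3 (so(7))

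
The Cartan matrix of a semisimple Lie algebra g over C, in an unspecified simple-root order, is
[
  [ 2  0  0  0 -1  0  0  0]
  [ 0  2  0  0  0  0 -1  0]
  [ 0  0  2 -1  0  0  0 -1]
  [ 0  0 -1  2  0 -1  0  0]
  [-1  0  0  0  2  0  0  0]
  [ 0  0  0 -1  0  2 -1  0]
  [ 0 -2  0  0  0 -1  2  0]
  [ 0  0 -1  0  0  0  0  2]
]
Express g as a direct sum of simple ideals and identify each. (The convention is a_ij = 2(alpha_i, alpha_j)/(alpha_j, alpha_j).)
The diagram associated to this matrix has two connected components: the simple roots {alpha_1, alpha_5} form a chain of 2 nodes with single edges (A_2), and {alpha_2, alpha_3, alpha_4, alpha_6, alpha_7, alpha_8} form a chain of 6 nodes with a double edge at one end; the terminal node there is the unique short simple root (B_6). A semisimple Lie algebra decomposes uniquely as the direct sum of simple ideals, one per connected component of its Dynkin diagram, so g ≅ A_2 ⊕ B_6 (dimension 8 + 78 = 86).

A2 + B6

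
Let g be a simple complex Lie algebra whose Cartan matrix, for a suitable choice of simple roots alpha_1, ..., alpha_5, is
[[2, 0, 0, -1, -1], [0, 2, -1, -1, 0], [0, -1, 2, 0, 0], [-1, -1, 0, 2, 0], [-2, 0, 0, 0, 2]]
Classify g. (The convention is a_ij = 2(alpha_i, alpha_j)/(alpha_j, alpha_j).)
The matrix has rank 5 with 2's on the diagonal. Reading the off-diagonal entries as Dynkin edges (a single edge where a_ij = a_ji = -1; a double or triple edge where a_ij * a_ji = 2 or 3), the diagram is a chain of 5 nodes with a double edge at one end; the terminal node there is the unique long simple root (C_5). One simple-root ordering that puts it in standard form is (alpha_3, alpha_2, alpha_4, alpha_1, alpha_5). So the algebra is type C_5, i.e. sp(10).

type C_5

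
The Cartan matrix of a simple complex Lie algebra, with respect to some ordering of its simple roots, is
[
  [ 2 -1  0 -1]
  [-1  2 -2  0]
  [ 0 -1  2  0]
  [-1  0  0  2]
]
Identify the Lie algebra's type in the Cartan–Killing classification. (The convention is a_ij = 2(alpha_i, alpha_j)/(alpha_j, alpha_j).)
The matrix has rank 4 with 2's on the diagonal. Reading the off-diagonal entries as Dynkin edges (a single edge where a_ij = a_ji = -1; a double or triple edge where a_ij * a_ji = 2 or 3), the diagram is a chain of 4 nodes with a double edge at one end; the terminal node there is the unique short simple root (B_4). One simple-root ordering that puts it in standard form is (alpha_4, alpha_1, alpha_2, alpha_3). So the algebra is type B_4, i.e. so(9).

type B_4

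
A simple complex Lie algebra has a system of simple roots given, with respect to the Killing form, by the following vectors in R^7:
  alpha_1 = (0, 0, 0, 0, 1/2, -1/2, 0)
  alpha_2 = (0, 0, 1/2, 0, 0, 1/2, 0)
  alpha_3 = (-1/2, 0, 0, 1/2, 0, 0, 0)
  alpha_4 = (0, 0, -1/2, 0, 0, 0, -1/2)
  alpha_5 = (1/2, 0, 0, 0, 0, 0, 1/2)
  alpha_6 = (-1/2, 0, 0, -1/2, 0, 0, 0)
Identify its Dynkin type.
D_6 (so(12))

Compute the Cartan integers a_ij = 2(alpha_i, alpha_j)/(alpha_j, alpha_j); the resulting 6x6 Cartan matrix is
[[2, -1, 0, 0, 0, 0], [-1, 2, 0, -1, 0, 0], [0, 0, 2, 0, -1, 0], [0, -1, 0, 2, -1, 0], [0, 0, -1, -1, 2, -1], [0, 0, 0, 0, -1, 2]].
All simple roots have the same length, so the diagram is simply laced. The associated Dynkin diagram is a chain of 4 nodes with a fork of two nodes at one end (D_6), so the type is D_6 (the algebra so(12)).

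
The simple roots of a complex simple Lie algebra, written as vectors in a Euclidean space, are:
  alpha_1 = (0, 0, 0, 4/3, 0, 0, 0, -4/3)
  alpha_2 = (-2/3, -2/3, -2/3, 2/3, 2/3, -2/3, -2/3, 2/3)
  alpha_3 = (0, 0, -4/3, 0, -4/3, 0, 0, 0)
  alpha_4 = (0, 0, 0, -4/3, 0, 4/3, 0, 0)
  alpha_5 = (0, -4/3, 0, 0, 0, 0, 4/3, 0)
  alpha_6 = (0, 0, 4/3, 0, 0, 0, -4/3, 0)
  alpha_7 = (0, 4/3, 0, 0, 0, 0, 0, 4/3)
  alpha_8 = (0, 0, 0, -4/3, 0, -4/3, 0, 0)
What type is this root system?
Compute the Cartan integers a_ij = 2(alpha_i, alpha_j)/(alpha_j, alpha_j); the resulting 8x8 Cartan matrix is
[[2, 0, 0, -1, 0, 0, -1, -1], [0, 2, 0, -1, 0, 0, 0, 0], [0, 0, 2, 0, 0, -1, 0, 0], [-1, -1, 0, 2, 0, 0, 0, 0], [0, 0, 0, 0, 2, -1, -1, 0], [0, 0, -1, 0, -1, 2, 0, 0], [-1, 0, 0, 0, -1, 0, 2, 0], [-1, 0, 0, 0, 0, 0, 0, 2]].
All simple roots have the same length, so the diagram is simply laced. The associated Dynkin diagram is a chain of 7 nodes with one extra node attached to the third node from one end (E_8), so the type is E_8.

E8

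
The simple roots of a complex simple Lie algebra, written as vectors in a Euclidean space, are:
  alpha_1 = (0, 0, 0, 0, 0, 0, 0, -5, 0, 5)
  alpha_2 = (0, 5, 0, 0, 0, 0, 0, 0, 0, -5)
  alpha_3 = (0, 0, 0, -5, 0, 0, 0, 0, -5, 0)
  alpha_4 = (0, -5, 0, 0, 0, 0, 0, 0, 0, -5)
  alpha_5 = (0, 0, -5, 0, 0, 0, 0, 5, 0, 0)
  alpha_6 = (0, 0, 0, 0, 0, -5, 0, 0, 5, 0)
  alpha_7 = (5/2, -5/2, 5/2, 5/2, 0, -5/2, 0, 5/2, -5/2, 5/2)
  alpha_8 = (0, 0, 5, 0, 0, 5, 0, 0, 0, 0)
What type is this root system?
E8

Compute the Cartan integers a_ij = 2(alpha_i, alpha_j)/(alpha_j, alpha_j); the resulting 8x8 Cartan matrix is
[[2, -1, 0, -1, -1, 0, 0, 0], [-1, 2, 0, 0, 0, 0, -1, 0], [0, 0, 2, 0, 0, -1, 0, 0], [-1, 0, 0, 2, 0, 0, 0, 0], [-1, 0, 0, 0, 2, 0, 0, -1], [0, 0, -1, 0, 0, 2, 0, -1], [0, -1, 0, 0, 0, 0, 2, 0], [0, 0, 0, 0, -1, -1, 0, 2]].
All simple roots have the same length, so the diagram is simply laced. The associated Dynkin diagram is a chain of 7 nodes with one extra node attached to the third node from one end (E_8), so the type is E_8.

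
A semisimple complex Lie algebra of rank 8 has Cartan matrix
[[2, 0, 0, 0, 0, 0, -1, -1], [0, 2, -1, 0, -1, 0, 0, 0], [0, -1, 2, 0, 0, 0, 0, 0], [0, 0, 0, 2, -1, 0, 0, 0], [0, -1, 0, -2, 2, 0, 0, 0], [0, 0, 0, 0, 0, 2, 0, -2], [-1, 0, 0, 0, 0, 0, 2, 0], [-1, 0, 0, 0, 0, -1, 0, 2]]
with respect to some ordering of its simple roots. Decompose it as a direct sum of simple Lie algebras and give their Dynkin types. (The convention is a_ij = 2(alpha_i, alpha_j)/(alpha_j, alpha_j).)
B4 ⊕ C4

The diagram associated to this matrix has two connected components: the simple roots {alpha_2, alpha_3, alpha_4, alpha_5} form a chain of 4 nodes with a double edge at one end; the terminal node there is the unique short simple root (B_4), and {alpha_1, alpha_6, alpha_7, alpha_8} form a chain of 4 nodes with a double edge at one end; the terminal node there is the unique long simple root (C_4). A semisimple Lie algebra decomposes uniquely as the direct sum of simple ideals, one per connected component of its Dynkin diagram, so g ≅ B_4 ⊕ C_4 (dimension 36 + 36 = 72).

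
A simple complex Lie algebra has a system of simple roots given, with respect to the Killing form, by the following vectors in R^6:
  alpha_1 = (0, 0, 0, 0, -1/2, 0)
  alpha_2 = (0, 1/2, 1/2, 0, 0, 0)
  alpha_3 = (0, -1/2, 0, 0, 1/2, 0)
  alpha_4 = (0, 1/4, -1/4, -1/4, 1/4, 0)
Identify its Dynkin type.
type F_4

Compute the Cartan integers a_ij = 2(alpha_i, alpha_j)/(alpha_j, alpha_j); the resulting 4x4 Cartan matrix is
[[2, 0, -1, -1], [0, 2, -1, 0], [-2, -1, 2, 0], [-1, 0, 0, 2]].
The roots have two lengths (squared-length ratio 2:1); the short ones are alpha_{1,4}. The associated Dynkin diagram is a chain of 4 nodes with a double edge between the middle two (F_4), so the type is F_4.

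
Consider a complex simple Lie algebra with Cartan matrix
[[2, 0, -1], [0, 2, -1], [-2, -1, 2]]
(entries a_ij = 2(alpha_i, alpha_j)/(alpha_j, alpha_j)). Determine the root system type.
type B_3

The matrix has rank 3 with 2's on the diagonal. Reading the off-diagonal entries as Dynkin edges (a single edge where a_ij = a_ji = -1; a double or triple edge where a_ij * a_ji = 2 or 3), the diagram is a chain of 3 nodes with a double edge at one end; the terminal node there is the unique short simple root (B_3). One simple-root ordering that puts it in standard form is (alpha_2, alpha_3, alpha_1). So the algebra is type B_3, i.e. so(7).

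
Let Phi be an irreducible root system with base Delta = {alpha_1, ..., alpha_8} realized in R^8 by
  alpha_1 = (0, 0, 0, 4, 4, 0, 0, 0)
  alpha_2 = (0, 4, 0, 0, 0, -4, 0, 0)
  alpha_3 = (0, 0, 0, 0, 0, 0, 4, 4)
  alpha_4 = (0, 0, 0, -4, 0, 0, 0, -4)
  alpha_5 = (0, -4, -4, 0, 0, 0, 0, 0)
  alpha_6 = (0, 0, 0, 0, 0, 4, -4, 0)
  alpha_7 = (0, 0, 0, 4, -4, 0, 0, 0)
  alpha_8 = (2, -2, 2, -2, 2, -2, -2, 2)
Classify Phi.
type E_8

Compute the Cartan integers a_ij = 2(alpha_i, alpha_j)/(alpha_j, alpha_j); the resulting 8x8 Cartan matrix is
[[2, 0, 0, -1, 0, 0, 0, 0], [0, 2, 0, 0, -1, -1, 0, 0], [0, 0, 2, -1, 0, -1, 0, 0], [-1, 0, -1, 2, 0, 0, -1, 0], [0, -1, 0, 0, 2, 0, 0, 0], [0, -1, -1, 0, 0, 2, 0, 0], [0, 0, 0, -1, 0, 0, 2, -1], [0, 0, 0, 0, 0, 0, -1, 2]].
All simple roots have the same length, so the diagram is simply laced. The associated Dynkin diagram is a chain of 7 nodes with one extra node attached to the third node from one end (E_8), so the type is E_8.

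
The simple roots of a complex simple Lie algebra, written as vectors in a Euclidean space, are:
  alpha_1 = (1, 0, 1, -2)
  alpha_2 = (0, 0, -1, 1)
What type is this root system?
G_2

Compute the Cartan integers a_ij = 2(alpha_i, alpha_j)/(alpha_j, alpha_j); the resulting 2x2 Cartan matrix is
[[2, -3], [-1, 2]].
The roots have two lengths (squared-length ratio 3:1); the short ones are alpha_{2}. The associated Dynkin diagram is two nodes joined by a triple edge (G_2), so the type is G_2.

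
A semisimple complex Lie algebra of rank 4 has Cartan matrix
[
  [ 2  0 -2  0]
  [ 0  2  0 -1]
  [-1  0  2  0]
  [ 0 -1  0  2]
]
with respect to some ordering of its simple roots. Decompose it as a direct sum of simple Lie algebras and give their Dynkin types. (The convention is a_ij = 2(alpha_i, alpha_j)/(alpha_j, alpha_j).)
The diagram associated to this matrix has two connected components: the simple roots {alpha_2, alpha_4} form a chain of 2 nodes with single edges (A_2), and {alpha_1, alpha_3} form a chain of 2 nodes with a double edge at one end; the terminal node there is the unique short simple root (B_2). A semisimple Lie algebra decomposes uniquely as the direct sum of simple ideals, one per connected component of its Dynkin diagram, so g ≅ A_2 ⊕ B_2 (dimension 8 + 10 = 18).

A2 + B2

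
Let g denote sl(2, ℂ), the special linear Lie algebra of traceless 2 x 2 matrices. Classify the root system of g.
A_1

This is sl(2), which has dimension 2^2 - 1 = 3 and rank 2 - 1 = 1 (a Cartan subalgebra is the diagonal traceless matrices). In the classification of classical Lie algebras, the special linear algebra sl(n+1) has type A_n; here n = 1, so the Dynkin diagram is a chain of 1 nodes with single edges (A_1). Hence the type is A_1.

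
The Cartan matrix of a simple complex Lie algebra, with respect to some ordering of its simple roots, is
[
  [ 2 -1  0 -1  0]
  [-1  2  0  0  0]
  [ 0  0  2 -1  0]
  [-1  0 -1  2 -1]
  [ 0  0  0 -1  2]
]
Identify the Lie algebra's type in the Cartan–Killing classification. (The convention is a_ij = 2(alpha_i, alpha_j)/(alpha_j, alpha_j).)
The matrix has rank 5 with 2's on the diagonal. Reading the off-diagonal entries as Dynkin edges (a single edge where a_ij = a_ji = -1; a double or triple edge where a_ij * a_ji = 2 or 3), the diagram is a chain of 3 nodes with a fork of two nodes at one end (D_5). One simple-root ordering that puts it in standard form is (alpha_2, alpha_1, alpha_4, alpha_5, alpha_3). So the algebra is type D_5, i.e. so(10).

type D_5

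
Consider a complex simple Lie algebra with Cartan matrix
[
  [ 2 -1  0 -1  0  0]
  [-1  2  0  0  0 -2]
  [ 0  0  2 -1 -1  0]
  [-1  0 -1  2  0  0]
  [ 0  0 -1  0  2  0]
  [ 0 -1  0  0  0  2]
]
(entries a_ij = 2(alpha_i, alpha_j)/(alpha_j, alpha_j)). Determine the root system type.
B_6 (so(13))

The matrix has rank 6 with 2's on the diagonal. Reading the off-diagonal entries as Dynkin edges (a single edge where a_ij = a_ji = -1; a double or triple edge where a_ij * a_ji = 2 or 3), the diagram is a chain of 6 nodes with a double edge at one end; the terminal node there is the unique short simple root (B_6). One simple-root ordering that puts it in standard form is (alpha_5, alpha_3, alpha_4, alpha_1, alpha_2, alpha_6). So the algebra is type B_6, i.e. so(13).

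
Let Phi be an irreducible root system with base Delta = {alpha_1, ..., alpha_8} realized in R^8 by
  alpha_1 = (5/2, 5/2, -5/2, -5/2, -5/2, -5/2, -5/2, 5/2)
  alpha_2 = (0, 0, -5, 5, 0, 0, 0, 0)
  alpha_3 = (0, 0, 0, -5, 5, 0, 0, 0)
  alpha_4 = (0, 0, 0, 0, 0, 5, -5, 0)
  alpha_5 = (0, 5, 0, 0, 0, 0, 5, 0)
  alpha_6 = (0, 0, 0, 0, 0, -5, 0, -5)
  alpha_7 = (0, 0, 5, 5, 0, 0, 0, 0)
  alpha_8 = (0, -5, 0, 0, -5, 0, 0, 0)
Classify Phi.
E_8

Compute the Cartan integers a_ij = 2(alpha_i, alpha_j)/(alpha_j, alpha_j); the resulting 8x8 Cartan matrix is
[[2, 0, 0, 0, 0, 0, -1, 0], [0, 2, -1, 0, 0, 0, 0, 0], [0, -1, 2, 0, 0, 0, -1, -1], [0, 0, 0, 2, -1, -1, 0, 0], [0, 0, 0, -1, 2, 0, 0, -1], [0, 0, 0, -1, 0, 2, 0, 0], [-1, 0, -1, 0, 0, 0, 2, 0], [0, 0, -1, 0, -1, 0, 0, 2]].
All simple roots have the same length, so the diagram is simply laced. The associated Dynkin diagram is a chain of 7 nodes with one extra node attached to the third node from one end (E_8), so the type is E_8.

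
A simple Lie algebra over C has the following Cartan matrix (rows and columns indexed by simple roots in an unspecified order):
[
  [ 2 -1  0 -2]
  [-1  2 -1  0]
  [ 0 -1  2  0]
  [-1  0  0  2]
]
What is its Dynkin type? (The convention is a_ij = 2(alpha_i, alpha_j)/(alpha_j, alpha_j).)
The matrix has rank 4 with 2's on the diagonal. Reading the off-diagonal entries as Dynkin edges (a single edge where a_ij = a_ji = -1; a double or triple edge where a_ij * a_ji = 2 or 3), the diagram is a chain of 4 nodes with a double edge at one end; the terminal node there is the unique short simple root (B_4). One simple-root ordering that puts it in standard form is (alpha_3, alpha_2, alpha_1, alpha_4). So the algebra is type B_4, i.e. so(9).

B_4 (so(9))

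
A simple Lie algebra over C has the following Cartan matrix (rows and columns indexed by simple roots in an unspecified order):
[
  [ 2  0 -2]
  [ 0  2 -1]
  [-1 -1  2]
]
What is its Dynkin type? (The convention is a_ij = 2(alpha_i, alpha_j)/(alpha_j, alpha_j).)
C_3 (sp(6))

The matrix has rank 3 with 2's on the diagonal. Reading the off-diagonal entries as Dynkin edges (a single edge where a_ij = a_ji = -1; a double or triple edge where a_ij * a_ji = 2 or 3), the diagram is a chain of 3 nodes with a double edge at one end; the terminal node there is the unique long simple root (C_3). One simple-root ordering that puts it in standard form is (alpha_2, alpha_3, alpha_1). So the algebra is type C_3, i.e. sp(6).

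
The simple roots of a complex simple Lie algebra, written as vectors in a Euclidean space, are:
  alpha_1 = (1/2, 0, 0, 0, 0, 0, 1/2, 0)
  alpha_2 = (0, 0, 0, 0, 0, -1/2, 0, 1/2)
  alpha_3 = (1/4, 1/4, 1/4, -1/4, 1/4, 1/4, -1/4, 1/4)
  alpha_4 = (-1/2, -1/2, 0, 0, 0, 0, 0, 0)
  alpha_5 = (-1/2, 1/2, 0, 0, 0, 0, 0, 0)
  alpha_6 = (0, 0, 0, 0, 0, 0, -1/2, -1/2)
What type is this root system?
E_6

Compute the Cartan integers a_ij = 2(alpha_i, alpha_j)/(alpha_j, alpha_j); the resulting 6x6 Cartan matrix is
[[2, 0, 0, -1, -1, -1], [0, 2, 0, 0, 0, -1], [0, 0, 2, -1, 0, 0], [-1, 0, -1, 2, 0, 0], [-1, 0, 0, 0, 2, 0], [-1, -1, 0, 0, 0, 2]].
All simple roots have the same length, so the diagram is simply laced. The associated Dynkin diagram is a chain of 5 nodes with one extra node attached to the third node from one end (E_6), so the type is E_6.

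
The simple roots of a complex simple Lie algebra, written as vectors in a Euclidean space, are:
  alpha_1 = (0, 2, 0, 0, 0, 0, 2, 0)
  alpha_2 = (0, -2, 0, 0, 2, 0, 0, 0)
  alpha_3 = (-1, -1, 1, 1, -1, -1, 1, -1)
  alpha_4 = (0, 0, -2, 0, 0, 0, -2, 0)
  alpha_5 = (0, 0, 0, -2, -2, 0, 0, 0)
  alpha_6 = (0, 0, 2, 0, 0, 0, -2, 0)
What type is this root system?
type E_6

Compute the Cartan integers a_ij = 2(alpha_i, alpha_j)/(alpha_j, alpha_j); the resulting 6x6 Cartan matrix is
[[2, -1, 0, -1, 0, -1], [-1, 2, 0, 0, -1, 0], [0, 0, 2, -1, 0, 0], [-1, 0, -1, 2, 0, 0], [0, -1, 0, 0, 2, 0], [-1, 0, 0, 0, 0, 2]].
All simple roots have the same length, so the diagram is simply laced. The associated Dynkin diagram is a chain of 5 nodes with one extra node attached to the third node from one end (E_6), so the type is E_6.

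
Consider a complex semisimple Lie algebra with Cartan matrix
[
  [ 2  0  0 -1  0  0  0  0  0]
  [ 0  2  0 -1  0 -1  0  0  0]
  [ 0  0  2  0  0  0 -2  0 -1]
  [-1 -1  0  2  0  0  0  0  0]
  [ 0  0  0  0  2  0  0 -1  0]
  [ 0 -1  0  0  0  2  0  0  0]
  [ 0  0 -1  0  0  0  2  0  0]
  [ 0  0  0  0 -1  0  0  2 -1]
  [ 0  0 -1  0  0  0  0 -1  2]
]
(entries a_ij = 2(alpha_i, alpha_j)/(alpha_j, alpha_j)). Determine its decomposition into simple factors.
A_4 (sl(5)) + B_5 (so(11))

The diagram associated to this matrix has two connected components: the simple roots {alpha_1, alpha_2, alpha_4, alpha_6} form a chain of 4 nodes with single edges (A_4), and {alpha_3, alpha_5, alpha_7, alpha_8, alpha_9} form a chain of 5 nodes with a double edge at one end; the terminal node there is the unique short simple root (B_5). A semisimple Lie algebra decomposes uniquely as the direct sum of simple ideals, one per connected component of its Dynkin diagram, so g ≅ A_4 ⊕ B_5 (dimension 24 + 55 = 79).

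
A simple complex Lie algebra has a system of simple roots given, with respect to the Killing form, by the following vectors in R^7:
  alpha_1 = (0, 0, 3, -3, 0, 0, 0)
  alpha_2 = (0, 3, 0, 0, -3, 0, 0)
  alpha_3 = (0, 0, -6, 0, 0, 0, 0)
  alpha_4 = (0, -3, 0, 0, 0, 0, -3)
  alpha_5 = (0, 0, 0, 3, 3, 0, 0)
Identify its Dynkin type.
type C_5

Compute the Cartan integers a_ij = 2(alpha_i, alpha_j)/(alpha_j, alpha_j); the resulting 5x5 Cartan matrix is
[[2, 0, -1, 0, -1], [0, 2, 0, -1, -1], [-2, 0, 2, 0, 0], [0, -1, 0, 2, 0], [-1, -1, 0, 0, 2]].
The roots have two lengths (squared-length ratio 2:1); the short ones are alpha_{1,2,4,5}. The associated Dynkin diagram is a chain of 5 nodes with a double edge at one end; the terminal node there is the unique long simple root (C_5), so the type is C_5 (the algebra sp(10)).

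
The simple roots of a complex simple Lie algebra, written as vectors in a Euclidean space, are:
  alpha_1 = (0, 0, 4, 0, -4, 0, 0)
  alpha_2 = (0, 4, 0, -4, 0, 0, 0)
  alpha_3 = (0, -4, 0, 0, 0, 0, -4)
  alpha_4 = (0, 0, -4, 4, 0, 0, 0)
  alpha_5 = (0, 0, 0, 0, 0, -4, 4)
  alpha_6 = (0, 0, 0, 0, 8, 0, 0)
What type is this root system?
Compute the Cartan integers a_ij = 2(alpha_i, alpha_j)/(alpha_j, alpha_j); the resulting 6x6 Cartan matrix is
[[2, 0, 0, -1, 0, -1], [0, 2, -1, -1, 0, 0], [0, -1, 2, 0, -1, 0], [-1, -1, 0, 2, 0, 0], [0, 0, -1, 0, 2, 0], [-2, 0, 0, 0, 0, 2]].
The roots have two lengths (squared-length ratio 2:1); the short ones are alpha_{1,2,3,4,5}. The associated Dynkin diagram is a chain of 6 nodes with a double edge at one end; the terminal node there is the unique long simple root (C_6), so the type is C_6 (the algebra sp(12)).

type C_6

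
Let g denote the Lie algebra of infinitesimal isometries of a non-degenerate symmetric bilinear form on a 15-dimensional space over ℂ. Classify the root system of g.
This is so(15) with 15 odd, which has dimension 15(15-1)/2 = 105 and rank (15-1)/2 = 7. In the classification of classical Lie algebras, the orthogonal algebra so(2n+1) in an odd number of variables has type B_n; here n = 7, so the Dynkin diagram is a chain of 7 nodes with a double edge at one end; the terminal node there is the unique short simple root (B_7). Hence the type is B_7.

type B_7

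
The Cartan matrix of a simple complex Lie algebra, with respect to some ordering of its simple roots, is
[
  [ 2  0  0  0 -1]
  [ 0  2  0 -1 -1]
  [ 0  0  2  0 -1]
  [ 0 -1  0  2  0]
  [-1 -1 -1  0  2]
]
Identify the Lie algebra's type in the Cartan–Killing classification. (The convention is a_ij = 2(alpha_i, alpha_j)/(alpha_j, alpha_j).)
The matrix has rank 5 with 2's on the diagonal. Reading the off-diagonal entries as Dynkin edges (a single edge where a_ij = a_ji = -1; a double or triple edge where a_ij * a_ji = 2 or 3), the diagram is a chain of 3 nodes with a fork of two nodes at one end (D_5). One simple-root ordering that puts it in standard form is (alpha_4, alpha_2, alpha_5, alpha_3, alpha_1). So the algebra is type D_5, i.e. so(10).

D_5 (so(10))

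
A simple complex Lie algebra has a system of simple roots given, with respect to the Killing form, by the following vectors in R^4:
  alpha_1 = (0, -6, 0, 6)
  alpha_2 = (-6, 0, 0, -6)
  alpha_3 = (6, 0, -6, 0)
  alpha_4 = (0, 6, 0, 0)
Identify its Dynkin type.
Compute the Cartan integers a_ij = 2(alpha_i, alpha_j)/(alpha_j, alpha_j); the resulting 4x4 Cartan matrix is
[[2, -1, 0, -2], [-1, 2, -1, 0], [0, -1, 2, 0], [-1, 0, 0, 2]].
The roots have two lengths (squared-length ratio 2:1); the short ones are alpha_{4}. The associated Dynkin diagram is a chain of 4 nodes with a double edge at one end; the terminal node there is the unique short simple root (B_4), so the type is B_4 (the algebra so(9)).

B_4 (so(9))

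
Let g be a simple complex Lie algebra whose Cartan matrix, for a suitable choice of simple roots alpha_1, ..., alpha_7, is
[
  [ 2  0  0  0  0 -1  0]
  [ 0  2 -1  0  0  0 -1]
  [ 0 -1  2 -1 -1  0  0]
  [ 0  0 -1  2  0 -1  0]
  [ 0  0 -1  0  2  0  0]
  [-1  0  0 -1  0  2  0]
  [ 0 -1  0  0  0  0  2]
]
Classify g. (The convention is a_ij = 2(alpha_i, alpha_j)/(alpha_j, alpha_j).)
The matrix has rank 7 with 2's on the diagonal. Reading the off-diagonal entries as Dynkin edges (a single edge where a_ij = a_ji = -1; a double or triple edge where a_ij * a_ji = 2 or 3), the diagram is a chain of 6 nodes with one extra node attached to the third node from one end (E_7). One simple-root ordering that puts it in standard form is (alpha_7, alpha_5, alpha_2, alpha_3, alpha_4, alpha_6, alpha_1). So the algebra is type E_7.

E_7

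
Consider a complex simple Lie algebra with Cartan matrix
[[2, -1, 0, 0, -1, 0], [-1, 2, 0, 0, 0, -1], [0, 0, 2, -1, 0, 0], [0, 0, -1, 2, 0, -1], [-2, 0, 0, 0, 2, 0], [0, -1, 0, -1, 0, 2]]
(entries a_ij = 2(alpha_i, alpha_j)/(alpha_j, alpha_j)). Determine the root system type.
type C_6

The matrix has rank 6 with 2's on the diagonal. Reading the off-diagonal entries as Dynkin edges (a single edge where a_ij = a_ji = -1; a double or triple edge where a_ij * a_ji = 2 or 3), the diagram is a chain of 6 nodes with a double edge at one end; the terminal node there is the unique long simple root (C_6). One simple-root ordering that puts it in standard form is (alpha_3, alpha_4, alpha_6, alpha_2, alpha_1, alpha_5). So the algebra is type C_6, i.e. sp(12).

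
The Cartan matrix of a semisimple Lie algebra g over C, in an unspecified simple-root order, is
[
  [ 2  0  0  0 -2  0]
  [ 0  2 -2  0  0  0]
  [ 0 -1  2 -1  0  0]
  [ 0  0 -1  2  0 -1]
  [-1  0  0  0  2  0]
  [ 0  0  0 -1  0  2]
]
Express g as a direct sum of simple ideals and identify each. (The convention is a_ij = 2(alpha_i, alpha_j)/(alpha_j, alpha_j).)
B2 ⊕ C4

The diagram associated to this matrix has two connected components: the simple roots {alpha_1, alpha_5} form a chain of 2 nodes with a double edge at one end; the terminal node there is the unique short simple root (B_2), and {alpha_2, alpha_3, alpha_4, alpha_6} form a chain of 4 nodes with a double edge at one end; the terminal node there is the unique long simple root (C_4). A semisimple Lie algebra decomposes uniquely as the direct sum of simple ideals, one per connected component of its Dynkin diagram, so g ≅ B_2 ⊕ C_4 (dimension 10 + 36 = 46).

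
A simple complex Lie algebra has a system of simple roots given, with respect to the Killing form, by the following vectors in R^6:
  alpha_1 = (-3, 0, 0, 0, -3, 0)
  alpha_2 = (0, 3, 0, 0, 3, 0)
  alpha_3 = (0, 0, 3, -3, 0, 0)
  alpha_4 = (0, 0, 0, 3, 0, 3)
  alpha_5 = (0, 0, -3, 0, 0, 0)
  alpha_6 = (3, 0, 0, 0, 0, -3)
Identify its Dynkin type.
B_6 (so(13))

Compute the Cartan integers a_ij = 2(alpha_i, alpha_j)/(alpha_j, alpha_j); the resulting 6x6 Cartan matrix is
[[2, -1, 0, 0, 0, -1], [-1, 2, 0, 0, 0, 0], [0, 0, 2, -1, -2, 0], [0, 0, -1, 2, 0, -1], [0, 0, -1, 0, 2, 0], [-1, 0, 0, -1, 0, 2]].
The roots have two lengths (squared-length ratio 2:1); the short ones are alpha_{5}. The associated Dynkin diagram is a chain of 6 nodes with a double edge at one end; the terminal node there is the unique short simple root (B_6), so the type is B_6 (the algebra so(13)).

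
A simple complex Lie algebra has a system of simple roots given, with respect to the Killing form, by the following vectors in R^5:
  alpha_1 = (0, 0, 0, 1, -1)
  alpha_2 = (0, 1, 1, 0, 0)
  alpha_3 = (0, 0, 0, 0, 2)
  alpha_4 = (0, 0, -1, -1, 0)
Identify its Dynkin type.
type C_4

Compute the Cartan integers a_ij = 2(alpha_i, alpha_j)/(alpha_j, alpha_j); the resulting 4x4 Cartan matrix is
[[2, 0, -1, -1], [0, 2, 0, -1], [-2, 0, 2, 0], [-1, -1, 0, 2]].
The roots have two lengths (squared-length ratio 2:1); the short ones are alpha_{1,2,4}. The associated Dynkin diagram is a chain of 4 nodes with a double edge at one end; the terminal node there is the unique long simple root (C_4), so the type is C_4 (the algebra sp(8)).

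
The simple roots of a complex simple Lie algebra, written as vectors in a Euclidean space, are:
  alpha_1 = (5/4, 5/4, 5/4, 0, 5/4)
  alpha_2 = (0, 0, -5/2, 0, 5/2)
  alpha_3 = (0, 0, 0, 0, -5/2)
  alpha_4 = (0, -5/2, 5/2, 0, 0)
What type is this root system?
Compute the Cartan integers a_ij = 2(alpha_i, alpha_j)/(alpha_j, alpha_j); the resulting 4x4 Cartan matrix is
[[2, 0, -1, 0], [0, 2, -2, -1], [-1, -1, 2, 0], [0, -1, 0, 2]].
The roots have two lengths (squared-length ratio 2:1); the short ones are alpha_{1,3}. The associated Dynkin diagram is a chain of 4 nodes with a double edge between the middle two (F_4), so the type is F_4.

F_4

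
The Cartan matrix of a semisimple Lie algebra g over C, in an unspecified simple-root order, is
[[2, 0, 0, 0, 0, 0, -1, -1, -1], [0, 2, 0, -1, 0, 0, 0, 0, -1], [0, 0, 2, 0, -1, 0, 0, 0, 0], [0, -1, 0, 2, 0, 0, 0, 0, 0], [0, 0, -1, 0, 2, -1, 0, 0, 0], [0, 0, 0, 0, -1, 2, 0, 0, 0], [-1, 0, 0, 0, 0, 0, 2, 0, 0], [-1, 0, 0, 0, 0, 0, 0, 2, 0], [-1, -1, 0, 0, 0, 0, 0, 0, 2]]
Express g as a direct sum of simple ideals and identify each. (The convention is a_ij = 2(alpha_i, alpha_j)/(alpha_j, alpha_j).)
type A_3 + type D_6

The diagram associated to this matrix has two connected components: the simple roots {alpha_3, alpha_5, alpha_6} form a chain of 3 nodes with single edges (A_3), and {alpha_1, alpha_2, alpha_4, alpha_7, alpha_8, alpha_9} form a chain of 4 nodes with a fork of two nodes at one end (D_6). A semisimple Lie algebra decomposes uniquely as the direct sum of simple ideals, one per connected component of its Dynkin diagram, so g ≅ A_3 ⊕ D_6 (dimension 15 + 66 = 81).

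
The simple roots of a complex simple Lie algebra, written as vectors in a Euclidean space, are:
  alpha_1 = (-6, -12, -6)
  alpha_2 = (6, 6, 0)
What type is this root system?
type G_2

Compute the Cartan integers a_ij = 2(alpha_i, alpha_j)/(alpha_j, alpha_j); the resulting 2x2 Cartan matrix is
[[2, -3], [-1, 2]].
The roots have two lengths (squared-length ratio 3:1); the short ones are alpha_{2}. The associated Dynkin diagram is two nodes joined by a triple edge (G_2), so the type is G_2.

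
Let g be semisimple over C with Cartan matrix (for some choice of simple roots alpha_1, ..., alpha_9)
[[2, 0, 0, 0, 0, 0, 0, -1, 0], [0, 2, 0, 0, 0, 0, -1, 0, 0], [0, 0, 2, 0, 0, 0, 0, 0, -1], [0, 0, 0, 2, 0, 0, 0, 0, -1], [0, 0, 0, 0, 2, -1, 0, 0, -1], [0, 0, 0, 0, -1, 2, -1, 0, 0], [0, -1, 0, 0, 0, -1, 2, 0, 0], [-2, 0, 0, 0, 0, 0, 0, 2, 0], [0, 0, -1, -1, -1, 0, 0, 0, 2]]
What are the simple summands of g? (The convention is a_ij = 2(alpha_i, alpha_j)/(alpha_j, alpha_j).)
B_2 (so(5)) + D_7 (so(14))

The diagram associated to this matrix has two connected components: the simple roots {alpha_1, alpha_8} form a chain of 2 nodes with a double edge at one end; the terminal node there is the unique short simple root (B_2), and {alpha_2, alpha_3, alpha_4, alpha_5, alpha_6, alpha_7, alpha_9} form a chain of 5 nodes with a fork of two nodes at one end (D_7). A semisimple Lie algebra decomposes uniquely as the direct sum of simple ideals, one per connected component of its Dynkin diagram, so g ≅ B_2 ⊕ D_7 (dimension 10 + 91 = 101).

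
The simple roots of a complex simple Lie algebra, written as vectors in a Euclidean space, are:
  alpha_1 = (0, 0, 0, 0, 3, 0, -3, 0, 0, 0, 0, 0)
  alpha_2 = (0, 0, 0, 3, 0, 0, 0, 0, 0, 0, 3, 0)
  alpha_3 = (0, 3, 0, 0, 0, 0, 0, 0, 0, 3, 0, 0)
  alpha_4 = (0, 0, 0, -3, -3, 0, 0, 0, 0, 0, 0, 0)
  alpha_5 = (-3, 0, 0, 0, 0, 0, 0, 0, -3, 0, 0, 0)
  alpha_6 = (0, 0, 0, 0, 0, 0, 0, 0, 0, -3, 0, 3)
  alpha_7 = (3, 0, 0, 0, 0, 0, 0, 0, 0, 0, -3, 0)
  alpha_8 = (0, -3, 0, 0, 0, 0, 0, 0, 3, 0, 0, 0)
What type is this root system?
Compute the Cartan integers a_ij = 2(alpha_i, alpha_j)/(alpha_j, alpha_j); the resulting 8x8 Cartan matrix is
[[2, 0, 0, -1, 0, 0, 0, 0], [0, 2, 0, -1, 0, 0, -1, 0], [0, 0, 2, 0, 0, -1, 0, -1], [-1, -1, 0, 2, 0, 0, 0, 0], [0, 0, 0, 0, 2, 0, -1, -1], [0, 0, -1, 0, 0, 2, 0, 0], [0, -1, 0, 0, -1, 0, 2, 0], [0, 0, -1, 0, -1, 0, 0, 2]].
All simple roots have the same length, so the diagram is simply laced. The associated Dynkin diagram is a chain of 8 nodes with single edges (A_8), so the type is A_8 (the algebra sl(9)).

A_8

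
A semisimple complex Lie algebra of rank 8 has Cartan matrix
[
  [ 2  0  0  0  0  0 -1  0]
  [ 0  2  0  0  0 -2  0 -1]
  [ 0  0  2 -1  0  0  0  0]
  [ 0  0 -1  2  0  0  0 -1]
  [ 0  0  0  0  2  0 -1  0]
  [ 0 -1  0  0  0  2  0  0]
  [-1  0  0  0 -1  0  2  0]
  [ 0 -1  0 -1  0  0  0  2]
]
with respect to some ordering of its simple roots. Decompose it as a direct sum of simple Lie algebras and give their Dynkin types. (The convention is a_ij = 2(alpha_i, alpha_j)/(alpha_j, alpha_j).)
The diagram associated to this matrix has two connected components: the simple roots {alpha_1, alpha_5, alpha_7} form a chain of 3 nodes with single edges (A_3), and {alpha_2, alpha_3, alpha_4, alpha_6, alpha_8} form a chain of 5 nodes with a double edge at one end; the terminal node there is the unique short simple root (B_5). A semisimple Lie algebra decomposes uniquely as the direct sum of simple ideals, one per connected component of its Dynkin diagram, so g ≅ A_3 ⊕ B_5 (dimension 15 + 55 = 70).

A_3 (sl(4)) ⊕ B_5 (so(11))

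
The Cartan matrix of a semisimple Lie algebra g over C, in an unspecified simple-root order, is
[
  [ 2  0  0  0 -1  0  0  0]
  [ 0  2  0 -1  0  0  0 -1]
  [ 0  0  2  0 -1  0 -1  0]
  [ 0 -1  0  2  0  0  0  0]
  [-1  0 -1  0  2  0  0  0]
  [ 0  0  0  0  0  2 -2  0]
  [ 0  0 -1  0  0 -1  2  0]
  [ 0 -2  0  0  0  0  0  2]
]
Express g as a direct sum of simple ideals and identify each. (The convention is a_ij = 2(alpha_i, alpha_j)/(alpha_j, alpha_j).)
C_3 (sp(6)) + C_5 (sp(10))

The diagram associated to this matrix has two connected components: the simple roots {alpha_2, alpha_4, alpha_8} form a chain of 3 nodes with a double edge at one end; the terminal node there is the unique long simple root (C_3), and {alpha_1, alpha_3, alpha_5, alpha_6, alpha_7} form a chain of 5 nodes with a double edge at one end; the terminal node there is the unique long simple root (C_5). A semisimple Lie algebra decomposes uniquely as the direct sum of simple ideals, one per connected component of its Dynkin diagram, so g ≅ C_3 ⊕ C_5 (dimension 21 + 55 = 76).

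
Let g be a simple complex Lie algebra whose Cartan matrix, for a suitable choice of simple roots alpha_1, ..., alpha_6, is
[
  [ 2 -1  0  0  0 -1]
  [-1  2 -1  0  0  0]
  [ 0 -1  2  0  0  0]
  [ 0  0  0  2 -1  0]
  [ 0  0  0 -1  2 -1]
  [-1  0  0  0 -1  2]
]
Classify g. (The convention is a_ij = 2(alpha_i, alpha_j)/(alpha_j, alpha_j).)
type A_6

The matrix has rank 6 with 2's on the diagonal. Reading the off-diagonal entries as Dynkin edges (a single edge where a_ij = a_ji = -1; a double or triple edge where a_ij * a_ji = 2 or 3), the diagram is a chain of 6 nodes with single edges (A_6). One simple-root ordering that puts it in standard form is (alpha_3, alpha_2, alpha_1, alpha_6, alpha_5, alpha_4). So the algebra is type A_6, i.e. sl(7).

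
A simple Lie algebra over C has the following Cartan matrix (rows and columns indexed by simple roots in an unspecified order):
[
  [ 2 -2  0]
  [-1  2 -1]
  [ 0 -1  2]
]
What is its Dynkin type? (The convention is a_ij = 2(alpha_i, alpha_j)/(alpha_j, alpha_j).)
C_3

The matrix has rank 3 with 2's on the diagonal. Reading the off-diagonal entries as Dynkin edges (a single edge where a_ij = a_ji = -1; a double or triple edge where a_ij * a_ji = 2 or 3), the diagram is a chain of 3 nodes with a double edge at one end; the terminal node there is the unique long simple root (C_3). One simple-root ordering that puts it in standard form is (alpha_3, alpha_2, alpha_1). So the algebra is type C_3, i.e. sp(6).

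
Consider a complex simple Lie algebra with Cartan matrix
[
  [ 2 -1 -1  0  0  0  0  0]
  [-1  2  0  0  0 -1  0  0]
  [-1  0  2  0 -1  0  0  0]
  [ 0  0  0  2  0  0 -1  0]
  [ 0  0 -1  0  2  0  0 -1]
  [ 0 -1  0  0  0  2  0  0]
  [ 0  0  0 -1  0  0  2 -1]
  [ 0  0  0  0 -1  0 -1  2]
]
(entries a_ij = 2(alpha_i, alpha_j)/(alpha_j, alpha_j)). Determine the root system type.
A_8 (sl(9))

The matrix has rank 8 with 2's on the diagonal. Reading the off-diagonal entries as Dynkin edges (a single edge where a_ij = a_ji = -1; a double or triple edge where a_ij * a_ji = 2 or 3), the diagram is a chain of 8 nodes with single edges (A_8). One simple-root ordering that puts it in standard form is (alpha_4, alpha_7, alpha_8, alpha_5, alpha_3, alpha_1, alpha_2, alpha_6). So the algebra is type A_8, i.e. sl(9).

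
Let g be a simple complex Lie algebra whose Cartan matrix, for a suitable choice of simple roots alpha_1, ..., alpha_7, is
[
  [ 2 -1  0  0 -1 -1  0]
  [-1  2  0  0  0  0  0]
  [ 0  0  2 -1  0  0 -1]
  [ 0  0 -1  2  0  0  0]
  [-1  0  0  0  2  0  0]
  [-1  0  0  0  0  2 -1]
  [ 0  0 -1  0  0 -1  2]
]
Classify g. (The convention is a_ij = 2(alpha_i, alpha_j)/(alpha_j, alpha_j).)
The matrix has rank 7 with 2's on the diagonal. Reading the off-diagonal entries as Dynkin edges (a single edge where a_ij = a_ji = -1; a double or triple edge where a_ij * a_ji = 2 or 3), the diagram is a chain of 5 nodes with a fork of two nodes at one end (D_7). One simple-root ordering that puts it in standard form is (alpha_4, alpha_3, alpha_7, alpha_6, alpha_1, alpha_5, alpha_2). So the algebra is type D_7, i.e. so(14).

type D_7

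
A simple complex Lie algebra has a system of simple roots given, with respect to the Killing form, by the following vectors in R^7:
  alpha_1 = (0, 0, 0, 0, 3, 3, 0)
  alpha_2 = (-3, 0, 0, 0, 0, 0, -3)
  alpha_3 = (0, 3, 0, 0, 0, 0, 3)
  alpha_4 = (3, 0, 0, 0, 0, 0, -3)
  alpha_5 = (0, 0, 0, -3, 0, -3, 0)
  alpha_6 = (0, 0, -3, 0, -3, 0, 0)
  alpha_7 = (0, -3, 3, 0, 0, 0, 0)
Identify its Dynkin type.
type D_7

Compute the Cartan integers a_ij = 2(alpha_i, alpha_j)/(alpha_j, alpha_j); the resulting 7x7 Cartan matrix is
[[2, 0, 0, 0, -1, -1, 0], [0, 2, -1, 0, 0, 0, 0], [0, -1, 2, -1, 0, 0, -1], [0, 0, -1, 2, 0, 0, 0], [-1, 0, 0, 0, 2, 0, 0], [-1, 0, 0, 0, 0, 2, -1], [0, 0, -1, 0, 0, -1, 2]].
All simple roots have the same length, so the diagram is simply laced. The associated Dynkin diagram is a chain of 5 nodes with a fork of two nodes at one end (D_7), so the type is D_7 (the algebra so(14)).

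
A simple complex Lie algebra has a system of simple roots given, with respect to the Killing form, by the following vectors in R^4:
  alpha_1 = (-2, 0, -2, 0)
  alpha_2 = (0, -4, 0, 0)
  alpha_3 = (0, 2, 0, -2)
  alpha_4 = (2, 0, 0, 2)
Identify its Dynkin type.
C_4

Compute the Cartan integers a_ij = 2(alpha_i, alpha_j)/(alpha_j, alpha_j); the resulting 4x4 Cartan matrix is
[[2, 0, 0, -1], [0, 2, -2, 0], [0, -1, 2, -1], [-1, 0, -1, 2]].
The roots have two lengths (squared-length ratio 2:1); the short ones are alpha_{1,3,4}. The associated Dynkin diagram is a chain of 4 nodes with a double edge at one end; the terminal node there is the unique long simple root (C_4), so the type is C_4 (the algebra sp(8)).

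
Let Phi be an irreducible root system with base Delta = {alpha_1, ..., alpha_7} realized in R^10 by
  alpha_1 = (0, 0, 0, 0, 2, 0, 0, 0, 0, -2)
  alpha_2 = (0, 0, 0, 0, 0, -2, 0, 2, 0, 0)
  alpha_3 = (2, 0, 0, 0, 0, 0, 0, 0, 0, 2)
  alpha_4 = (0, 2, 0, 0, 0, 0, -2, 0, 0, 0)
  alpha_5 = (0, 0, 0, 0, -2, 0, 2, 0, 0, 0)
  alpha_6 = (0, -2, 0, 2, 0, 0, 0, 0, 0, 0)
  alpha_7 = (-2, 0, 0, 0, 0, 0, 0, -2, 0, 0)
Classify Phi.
A_7 (sl(8))

Compute the Cartan integers a_ij = 2(alpha_i, alpha_j)/(alpha_j, alpha_j); the resulting 7x7 Cartan matrix is
[[2, 0, -1, 0, -1, 0, 0], [0, 2, 0, 0, 0, 0, -1], [-1, 0, 2, 0, 0, 0, -1], [0, 0, 0, 2, -1, -1, 0], [-1, 0, 0, -1, 2, 0, 0], [0, 0, 0, -1, 0, 2, 0], [0, -1, -1, 0, 0, 0, 2]].
All simple roots have the same length, so the diagram is simply laced. The associated Dynkin diagram is a chain of 7 nodes with single edges (A_7), so the type is A_7 (the algebra sl(8)).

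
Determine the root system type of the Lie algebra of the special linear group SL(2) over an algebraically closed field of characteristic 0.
This is sl(2), which has dimension 2^2 - 1 = 3 and rank 2 - 1 = 1 (a Cartan subalgebra is the diagonal traceless matrices). In the classification of classical Lie algebras, the special linear algebra sl(n+1) has type A_n; here n = 1, so the Dynkin diagram is a chain of 1 nodes with single edges (A_1). Hence the type is A_1.

A_1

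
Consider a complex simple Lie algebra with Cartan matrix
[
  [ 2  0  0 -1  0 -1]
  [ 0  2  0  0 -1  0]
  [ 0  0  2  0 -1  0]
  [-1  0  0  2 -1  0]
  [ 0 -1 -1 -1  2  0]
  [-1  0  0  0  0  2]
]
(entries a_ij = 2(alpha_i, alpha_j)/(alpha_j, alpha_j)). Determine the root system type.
The matrix has rank 6 with 2's on the diagonal. Reading the off-diagonal entries as Dynkin edges (a single edge where a_ij = a_ji = -1; a double or triple edge where a_ij * a_ji = 2 or 3), the diagram is a chain of 4 nodes with a fork of two nodes at one end (D_6). One simple-root ordering that puts it in standard form is (alpha_6, alpha_1, alpha_4, alpha_5, alpha_3, alpha_2). So the algebra is type D_6, i.e. so(12).

D6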